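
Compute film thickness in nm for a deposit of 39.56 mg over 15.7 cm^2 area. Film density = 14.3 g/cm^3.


Convert: m = 39.56 mg = 3.9560e-05 kg, A = 15.7 cm^2 = 1.5700e-03 m^2, rho = 14.3 g/cm^3 = 14300 kg/m^3
t = m / (A * rho)
t = 3.9560e-05 / (1.5700e-03 * 14300)
t = 1.7621e-06 m = 1762.1 nm

1762.1


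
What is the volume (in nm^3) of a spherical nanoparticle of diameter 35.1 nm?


Radius r = 35.1/2 = 17.55 nm
Volume V = (4/3) * pi * r^3
V = (4/3) * pi * (17.55)^3
V = 22642.27 nm^3

22642.27


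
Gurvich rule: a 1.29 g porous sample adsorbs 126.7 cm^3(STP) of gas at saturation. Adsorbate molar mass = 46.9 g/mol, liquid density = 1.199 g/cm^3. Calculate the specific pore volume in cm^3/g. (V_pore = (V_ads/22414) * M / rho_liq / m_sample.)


Moles adsorbed n = V_ads / 22414 = 126.7 / 22414 = 5.652717e-03 mol
Liquid volume V_liq = n * M / rho_liq = 5.652717e-03 * 46.9 / 1.199 = 0.22111 cm^3
Specific pore volume V_pore = V_liq / m_sample = 0.22111 / 1.29
V_pore = 0.1714 cm^3/g

0.1714


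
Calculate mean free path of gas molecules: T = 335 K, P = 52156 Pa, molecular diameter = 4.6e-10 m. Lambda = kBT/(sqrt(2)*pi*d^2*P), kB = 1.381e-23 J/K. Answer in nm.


Mean free path: lambda = kB*T / (sqrt(2) * pi * d^2 * P)
lambda = 1.381e-23 * 335 / (sqrt(2) * pi * (4.6e-10)^2 * 52156)
lambda = 9.43526e-08 m
lambda = 94.35 nm

94.35


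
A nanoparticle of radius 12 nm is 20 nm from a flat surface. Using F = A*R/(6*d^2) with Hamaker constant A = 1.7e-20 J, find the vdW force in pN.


Convert to SI: R = 12 nm = 1.2e-08 m, d = 20 nm = 2e-08 m
F = A * R / (6 * d^2)
F = 1.7e-20 * 1.2e-08 / (6 * (2e-08)^2)
F = 8.5e-14 N = 0.085 pN

0.085


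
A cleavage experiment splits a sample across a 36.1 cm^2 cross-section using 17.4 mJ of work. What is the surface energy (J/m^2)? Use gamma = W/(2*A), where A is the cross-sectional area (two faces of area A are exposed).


Convert: A = 36.1 cm^2 = 0.00361 m^2, W = 17.4 mJ = 0.0174 J
Cleaving exposes two faces of area A, so total new surface = 2*A and gamma = W / (2*A)
gamma = 0.0174 / (2 * 0.00361)
gamma = 2.41 J/m^2

2.41


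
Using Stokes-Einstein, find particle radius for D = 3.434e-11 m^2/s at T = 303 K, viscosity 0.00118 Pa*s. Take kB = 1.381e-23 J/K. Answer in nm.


Stokes-Einstein: R = kB*T / (6*pi*eta*D)
R = 1.381e-23 * 303 / (6 * pi * 0.00118 * 3.434e-11)
R = 5.47839e-09 m = 5.48 nm

5.48


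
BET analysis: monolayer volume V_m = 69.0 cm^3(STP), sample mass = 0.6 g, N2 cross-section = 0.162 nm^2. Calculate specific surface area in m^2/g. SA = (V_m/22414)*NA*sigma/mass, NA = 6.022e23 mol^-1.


Number of moles in monolayer = V_m / 22414 = 69.0 / 22414 = 0.00307843
Number of molecules = moles * NA = 0.00307843 * 6.022e23
SA = molecules * sigma / mass
SA = (69.0 / 22414) * 6.022e23 * 0.162e-18 / 0.6
SA = 500.5 m^2/g

500.5


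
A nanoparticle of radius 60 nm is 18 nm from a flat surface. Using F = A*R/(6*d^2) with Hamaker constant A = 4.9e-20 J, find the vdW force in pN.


Convert to SI: R = 60 nm = 6e-08 m, d = 18 nm = 1.8e-08 m
F = A * R / (6 * d^2)
F = 4.9e-20 * 6e-08 / (6 * (1.8e-08)^2)
F = 1.51235e-12 N = 1.512 pN

1.512


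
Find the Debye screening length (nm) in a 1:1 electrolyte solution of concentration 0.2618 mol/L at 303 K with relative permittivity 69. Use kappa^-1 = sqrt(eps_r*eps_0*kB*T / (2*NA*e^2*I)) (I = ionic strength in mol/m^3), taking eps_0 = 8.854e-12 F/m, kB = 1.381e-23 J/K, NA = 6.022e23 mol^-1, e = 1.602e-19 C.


Ionic strength I = 0.2618 * 1^2 * 1000 = 261.8 mol/m^3
kappa^-1 = sqrt(69 * 8.854e-12 * 1.381e-23 * 303 / (2 * 6.022e23 * (1.602e-19)^2 * 261.8))
kappa^-1 = 0.562 nm

0.562


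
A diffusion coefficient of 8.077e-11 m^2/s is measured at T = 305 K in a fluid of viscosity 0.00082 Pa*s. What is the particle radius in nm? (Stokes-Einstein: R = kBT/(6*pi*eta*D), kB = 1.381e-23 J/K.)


Stokes-Einstein: R = kB*T / (6*pi*eta*D)
R = 1.381e-23 * 305 / (6 * pi * 0.00082 * 8.077e-11)
R = 3.37387e-09 m = 3.37 nm

3.37


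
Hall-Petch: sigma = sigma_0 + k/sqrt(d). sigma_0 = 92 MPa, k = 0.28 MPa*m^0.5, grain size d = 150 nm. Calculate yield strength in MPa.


d = 150 nm = 1.5e-07 m
sqrt(d) = 0.0003872983
Hall-Petch contribution = k / sqrt(d) = 0.28 / 0.0003872983 = 723.0 MPa
sigma = sigma_0 + k/sqrt(d) = 92 + 723.0 = 815.0 MPa

815.0


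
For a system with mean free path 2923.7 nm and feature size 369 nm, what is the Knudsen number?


Knudsen number Kn = lambda / L
Kn = 2923.7 / 369
Kn = 7.9233

7.9233


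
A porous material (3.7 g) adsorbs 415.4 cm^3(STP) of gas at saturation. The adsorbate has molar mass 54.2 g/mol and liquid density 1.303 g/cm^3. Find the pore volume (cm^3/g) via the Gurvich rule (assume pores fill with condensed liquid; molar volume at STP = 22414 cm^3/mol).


Moles adsorbed n = V_ads / 22414 = 415.4 / 22414 = 1.853306e-02 mol
Liquid volume V_liq = n * M / rho_liq = 1.853306e-02 * 54.2 / 1.303 = 0.77091 cm^3
Specific pore volume V_pore = V_liq / m_sample = 0.77091 / 3.7
V_pore = 0.2084 cm^3/g

0.2084


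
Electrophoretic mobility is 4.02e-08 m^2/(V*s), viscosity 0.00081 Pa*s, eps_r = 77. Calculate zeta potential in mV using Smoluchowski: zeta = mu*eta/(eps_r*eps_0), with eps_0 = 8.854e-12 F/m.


Smoluchowski equation: zeta = mu * eta / (eps_r * eps_0)
zeta = 4.02e-08 * 0.00081 / (77 * 8.854e-12)
zeta = 0.047762 V = 47.76 mV

47.76


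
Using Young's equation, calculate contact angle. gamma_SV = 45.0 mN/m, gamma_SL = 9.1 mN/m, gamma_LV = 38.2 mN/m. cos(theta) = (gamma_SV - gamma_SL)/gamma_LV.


cos(theta) = (gamma_SV - gamma_SL) / gamma_LV
cos(theta) = (45.0 - 9.1) / 38.2
cos(theta) = 0.939791
theta = arccos(0.939791) = 19.98 degrees

19.98


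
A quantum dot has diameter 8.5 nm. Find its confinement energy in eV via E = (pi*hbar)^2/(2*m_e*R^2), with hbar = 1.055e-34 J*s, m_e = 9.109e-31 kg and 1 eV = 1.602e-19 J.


Radius R = 8.5/2 = 4.25 nm = 4.25e-09 m
E = (pi * 1.055e-34)^2 / (2 * 9.109e-31 * (4.25e-09)^2)
E(J) = 3.33831e-21
E = E(J) / 1.602e-19 = 0.0208 eV

0.0208


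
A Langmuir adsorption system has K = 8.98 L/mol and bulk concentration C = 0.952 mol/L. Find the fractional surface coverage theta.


Langmuir isotherm: theta = K*C / (1 + K*C)
K*C = 8.98 * 0.952 = 8.54896
theta = 8.54896 / (1 + 8.54896) = 8.54896 / 9.54896
theta = 0.8953

0.8953


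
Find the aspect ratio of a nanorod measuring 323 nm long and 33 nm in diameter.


Aspect ratio AR = length / diameter
AR = 323 / 33
AR = 9.79

9.79


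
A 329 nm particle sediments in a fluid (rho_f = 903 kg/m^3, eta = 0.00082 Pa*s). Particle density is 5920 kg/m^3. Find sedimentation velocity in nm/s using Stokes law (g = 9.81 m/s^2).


Radius R = 329/2 nm = 1.645e-07 m
Density difference = 5920 - 903 = 5017 kg/m^3
v = 2 * R^2 * (rho_p - rho_f) * g / (9 * eta)
v = 2 * (1.645e-07)^2 * 5017 * 9.81 / (9 * 0.00082)
v = 3.60926e-07 m/s = 360.9263 nm/s

360.9263


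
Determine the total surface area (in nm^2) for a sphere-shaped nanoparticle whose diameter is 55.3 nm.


Radius r = 55.3/2 = 27.65 nm
Surface area SA = 4 * pi * r^2
SA = 4 * pi * (27.65)^2
SA = 9607.27 nm^2

9607.27


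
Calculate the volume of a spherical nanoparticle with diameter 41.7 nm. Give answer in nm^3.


Radius r = 41.7/2 = 20.85 nm
Volume V = (4/3) * pi * r^3
V = (4/3) * pi * (20.85)^3
V = 37967.04 nm^3

37967.04


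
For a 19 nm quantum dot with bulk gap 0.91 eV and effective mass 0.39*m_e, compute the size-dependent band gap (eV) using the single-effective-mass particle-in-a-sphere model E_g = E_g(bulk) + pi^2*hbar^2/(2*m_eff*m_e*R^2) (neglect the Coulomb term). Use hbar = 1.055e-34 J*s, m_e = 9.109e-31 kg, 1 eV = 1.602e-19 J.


Radius R = 19/2 nm = 9.5e-09 m
Confinement energy dE = pi^2 * hbar^2 / (2 * m_eff * m_e * R^2)
dE = pi^2 * (1.055e-34)^2 / (2 * 0.39 * 9.109e-31 * (9.5e-09)^2) J, divided by 1.602e-19 J/eV
dE = 0.0107 eV
Total band gap = E_g(bulk) + dE = 0.91 + 0.0107 = 0.9207 eV

0.9207


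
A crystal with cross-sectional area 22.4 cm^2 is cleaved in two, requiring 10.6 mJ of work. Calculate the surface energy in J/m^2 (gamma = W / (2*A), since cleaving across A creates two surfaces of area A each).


Convert: A = 22.4 cm^2 = 0.00224 m^2, W = 10.6 mJ = 0.0106 J
Cleaving exposes two faces of area A, so total new surface = 2*A and gamma = W / (2*A)
gamma = 0.0106 / (2 * 0.00224)
gamma = 2.366 J/m^2

2.366


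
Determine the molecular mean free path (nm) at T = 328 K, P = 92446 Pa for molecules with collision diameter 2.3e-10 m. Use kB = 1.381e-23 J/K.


Mean free path: lambda = kB*T / (sqrt(2) * pi * d^2 * P)
lambda = 1.381e-23 * 328 / (sqrt(2) * pi * (2.3e-10)^2 * 92446)
lambda = 2.08477e-07 m
lambda = 208.48 nm

208.48


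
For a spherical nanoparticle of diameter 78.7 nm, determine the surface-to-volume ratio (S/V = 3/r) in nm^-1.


Radius r = 78.7/2 = 39.35 nm
S/V = 3 / r = 3 / 39.35
S/V = 0.0762 nm^-1

0.0762


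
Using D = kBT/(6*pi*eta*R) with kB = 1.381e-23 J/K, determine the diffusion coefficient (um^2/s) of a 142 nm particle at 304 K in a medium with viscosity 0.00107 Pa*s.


Radius R = 142/2 = 71 nm = 7.1e-08 m
D = kB*T / (6*pi*eta*R)
D = 1.381e-23 * 304 / (6 * pi * 0.00107 * 7.1e-08)
D = 2.93173e-12 m^2/s = 2.932 um^2/s

2.932


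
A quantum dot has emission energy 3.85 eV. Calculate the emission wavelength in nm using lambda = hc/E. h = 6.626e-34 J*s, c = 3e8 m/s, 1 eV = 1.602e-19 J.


Convert energy: E = 3.85 eV = 3.85 * 1.602e-19 = 6.1677e-19 J
lambda = h*c / E = 6.626e-34 * 3e8 / 6.1677e-19
lambda = 3.22292e-07 m = 322.3 nm

322.3


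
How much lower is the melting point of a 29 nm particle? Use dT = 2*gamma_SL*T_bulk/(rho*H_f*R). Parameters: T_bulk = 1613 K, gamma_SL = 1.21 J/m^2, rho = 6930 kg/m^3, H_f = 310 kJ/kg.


Radius R = 29/2 = 14.5 nm = 1.45e-08 m
Convert H_f = 310 kJ/kg = 310000 J/kg
dT = 2 * gamma_SL * T_bulk / (rho * H_f * R)
dT = 2 * 1.21 * 1613 / (6930 * 310000 * 1.45e-08)
dT = 125.3 K

125.3


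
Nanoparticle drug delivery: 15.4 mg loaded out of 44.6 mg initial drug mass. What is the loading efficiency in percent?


Drug loading efficiency = (drug loaded / drug initial) * 100
DLE = 15.4 / 44.6 * 100
DLE = 0.3453 * 100
DLE = 34.53%

34.53


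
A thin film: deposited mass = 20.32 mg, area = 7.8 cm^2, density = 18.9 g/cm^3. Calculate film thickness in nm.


Convert: m = 20.32 mg = 2.0320e-05 kg, A = 7.8 cm^2 = 7.8000e-04 m^2, rho = 18.9 g/cm^3 = 18900 kg/m^3
t = m / (A * rho)
t = 2.0320e-05 / (7.8000e-04 * 18900)
t = 1.3784e-06 m = 1378.4 nm

1378.4


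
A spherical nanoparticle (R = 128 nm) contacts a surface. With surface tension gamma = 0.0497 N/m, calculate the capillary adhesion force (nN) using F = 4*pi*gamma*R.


Convert radius: R = 128 nm = 1.28e-07 m
F = 4 * pi * gamma * R
F = 4 * pi * 0.0497 * 1.28e-07
F = 7.99422e-08 N = 79.9422 nN

79.9422


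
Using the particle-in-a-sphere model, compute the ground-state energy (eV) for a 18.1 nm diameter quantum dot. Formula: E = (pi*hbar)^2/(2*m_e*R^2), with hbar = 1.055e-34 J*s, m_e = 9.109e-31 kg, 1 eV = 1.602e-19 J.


Radius R = 18.1/2 = 9.05 nm = 9.05e-09 m
E = (pi * 1.055e-34)^2 / (2 * 9.109e-31 * (9.05e-09)^2)
E(J) = 7.36219e-22
E = E(J) / 1.602e-19 = 0.0046 eV

0.0046


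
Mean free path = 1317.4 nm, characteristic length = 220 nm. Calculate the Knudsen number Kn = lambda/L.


Knudsen number Kn = lambda / L
Kn = 1317.4 / 220
Kn = 5.9882

5.9882


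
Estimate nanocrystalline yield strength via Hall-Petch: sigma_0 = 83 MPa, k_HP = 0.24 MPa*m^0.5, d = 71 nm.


d = 71 nm = 7.1e-08 m
sqrt(d) = 0.0002664583
Hall-Petch contribution = k / sqrt(d) = 0.24 / 0.0002664583 = 900.7 MPa
sigma = sigma_0 + k/sqrt(d) = 83 + 900.7 = 983.7 MPa

983.7


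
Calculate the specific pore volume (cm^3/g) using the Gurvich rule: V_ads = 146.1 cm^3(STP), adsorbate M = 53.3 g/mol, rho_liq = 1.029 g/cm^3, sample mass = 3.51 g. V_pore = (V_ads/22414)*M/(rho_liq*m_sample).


Moles adsorbed n = V_ads / 22414 = 146.1 / 22414 = 6.518248e-03 mol
Liquid volume V_liq = n * M / rho_liq = 6.518248e-03 * 53.3 / 1.029 = 0.33763 cm^3
Specific pore volume V_pore = V_liq / m_sample = 0.33763 / 3.51
V_pore = 0.0962 cm^3/g

0.0962


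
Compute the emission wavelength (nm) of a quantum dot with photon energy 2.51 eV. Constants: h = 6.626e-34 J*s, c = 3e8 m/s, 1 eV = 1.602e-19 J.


Convert energy: E = 2.51 eV = 2.51 * 1.602e-19 = 4.02102e-19 J
lambda = h*c / E = 6.626e-34 * 3e8 / 4.02102e-19
lambda = 4.94352e-07 m = 494.4 nm

494.4


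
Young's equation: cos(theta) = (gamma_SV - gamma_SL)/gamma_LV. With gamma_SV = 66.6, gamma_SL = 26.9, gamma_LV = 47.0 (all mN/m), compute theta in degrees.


cos(theta) = (gamma_SV - gamma_SL) / gamma_LV
cos(theta) = (66.6 - 26.9) / 47.0
cos(theta) = 0.844681
theta = arccos(0.844681) = 32.36 degrees

32.36


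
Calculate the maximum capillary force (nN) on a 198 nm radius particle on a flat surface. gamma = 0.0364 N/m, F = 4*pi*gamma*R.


Convert radius: R = 198 nm = 1.98e-07 m
F = 4 * pi * gamma * R
F = 4 * pi * 0.0364 * 1.98e-07
F = 9.05683e-08 N = 90.5683 nN

90.5683


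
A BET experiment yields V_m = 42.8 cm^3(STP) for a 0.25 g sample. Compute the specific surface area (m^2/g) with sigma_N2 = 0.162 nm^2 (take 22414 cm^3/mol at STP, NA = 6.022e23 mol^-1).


Number of moles in monolayer = V_m / 22414 = 42.8 / 22414 = 0.00190952
Number of molecules = moles * NA = 0.00190952 * 6.022e23
SA = molecules * sigma / mass
SA = (42.8 / 22414) * 6.022e23 * 0.162e-18 / 0.25
SA = 745.1 m^2/g

745.1


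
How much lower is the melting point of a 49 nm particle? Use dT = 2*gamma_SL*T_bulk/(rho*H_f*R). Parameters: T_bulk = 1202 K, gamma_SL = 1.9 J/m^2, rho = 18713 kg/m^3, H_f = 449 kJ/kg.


Radius R = 49/2 = 24.5 nm = 2.45e-08 m
Convert H_f = 449 kJ/kg = 449000 J/kg
dT = 2 * gamma_SL * T_bulk / (rho * H_f * R)
dT = 2 * 1.9 * 1202 / (18713 * 449000 * 2.45e-08)
dT = 22.2 K

22.2


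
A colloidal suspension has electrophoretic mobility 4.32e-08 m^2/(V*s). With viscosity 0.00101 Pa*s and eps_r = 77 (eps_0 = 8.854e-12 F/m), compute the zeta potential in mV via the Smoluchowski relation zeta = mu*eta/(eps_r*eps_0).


Smoluchowski equation: zeta = mu * eta / (eps_r * eps_0)
zeta = 4.32e-08 * 0.00101 / (77 * 8.854e-12)
zeta = 0.063999 V = 64.0 mV

64.0


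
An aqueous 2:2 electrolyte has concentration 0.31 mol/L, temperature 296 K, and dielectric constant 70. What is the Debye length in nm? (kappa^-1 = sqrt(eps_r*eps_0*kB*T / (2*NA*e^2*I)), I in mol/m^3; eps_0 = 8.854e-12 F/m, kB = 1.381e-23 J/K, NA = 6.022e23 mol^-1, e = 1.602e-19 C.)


Ionic strength I = 0.31 * 2^2 * 1000 = 1240 mol/m^3
kappa^-1 = sqrt(70 * 8.854e-12 * 1.381e-23 * 296 / (2 * 6.022e23 * (1.602e-19)^2 * 1240))
kappa^-1 = 0.257 nm

0.257


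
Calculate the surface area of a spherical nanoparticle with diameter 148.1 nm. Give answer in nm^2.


Radius r = 148.1/2 = 74.05 nm
Surface area SA = 4 * pi * r^2
SA = 4 * pi * (74.05)^2
SA = 68906.47 nm^2

68906.47


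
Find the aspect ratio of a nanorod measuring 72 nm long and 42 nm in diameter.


Aspect ratio AR = length / diameter
AR = 72 / 42
AR = 1.71

1.71


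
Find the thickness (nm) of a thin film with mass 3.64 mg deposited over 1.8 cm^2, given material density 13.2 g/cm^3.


Convert: m = 3.64 mg = 3.6400e-06 kg, A = 1.8 cm^2 = 1.8000e-04 m^2, rho = 13.2 g/cm^3 = 13200 kg/m^3
t = m / (A * rho)
t = 3.6400e-06 / (1.8000e-04 * 13200)
t = 1.5320e-06 m = 1532.0 nm

1532.0


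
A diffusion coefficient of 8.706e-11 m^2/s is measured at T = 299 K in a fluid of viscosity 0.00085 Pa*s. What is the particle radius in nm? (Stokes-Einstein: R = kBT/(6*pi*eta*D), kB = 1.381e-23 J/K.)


Stokes-Einstein: R = kB*T / (6*pi*eta*D)
R = 1.381e-23 * 299 / (6 * pi * 0.00085 * 8.706e-11)
R = 2.96023e-09 m = 2.96 nm

2.96


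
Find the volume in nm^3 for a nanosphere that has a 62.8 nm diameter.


Radius r = 62.8/2 = 31.4 nm
Volume V = (4/3) * pi * r^3
V = (4/3) * pi * (31.4)^3
V = 129681.36 nm^3

129681.36


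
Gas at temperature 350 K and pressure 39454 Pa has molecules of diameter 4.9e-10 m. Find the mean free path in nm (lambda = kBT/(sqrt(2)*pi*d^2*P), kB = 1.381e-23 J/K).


Mean free path: lambda = kB*T / (sqrt(2) * pi * d^2 * P)
lambda = 1.381e-23 * 350 / (sqrt(2) * pi * (4.9e-10)^2 * 39454)
lambda = 1.14845e-07 m
lambda = 114.85 nm

114.85


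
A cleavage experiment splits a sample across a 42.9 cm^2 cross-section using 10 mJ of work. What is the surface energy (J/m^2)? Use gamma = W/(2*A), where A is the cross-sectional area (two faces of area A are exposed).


Convert: A = 42.9 cm^2 = 0.00429 m^2, W = 10 mJ = 0.01 J
Cleaving exposes two faces of area A, so total new surface = 2*A and gamma = W / (2*A)
gamma = 0.01 / (2 * 0.00429)
gamma = 1.166 J/m^2

1.166


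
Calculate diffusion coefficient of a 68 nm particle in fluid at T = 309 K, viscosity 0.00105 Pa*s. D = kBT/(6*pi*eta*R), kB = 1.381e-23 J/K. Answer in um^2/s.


Radius R = 68/2 = 34 nm = 3.4e-08 m
D = kB*T / (6*pi*eta*R)
D = 1.381e-23 * 309 / (6 * pi * 0.00105 * 3.4e-08)
D = 6.34137e-12 m^2/s = 6.341 um^2/s

6.341


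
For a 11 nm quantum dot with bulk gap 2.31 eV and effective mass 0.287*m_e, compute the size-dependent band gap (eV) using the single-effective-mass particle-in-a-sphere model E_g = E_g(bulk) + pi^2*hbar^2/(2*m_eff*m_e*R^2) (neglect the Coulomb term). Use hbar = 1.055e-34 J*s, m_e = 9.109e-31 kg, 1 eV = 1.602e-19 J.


Radius R = 11/2 nm = 5.5e-09 m
Confinement energy dE = pi^2 * hbar^2 / (2 * m_eff * m_e * R^2)
dE = pi^2 * (1.055e-34)^2 / (2 * 0.287 * 9.109e-31 * (5.5e-09)^2) J, divided by 1.602e-19 J/eV
dE = 0.0434 eV
Total band gap = E_g(bulk) + dE = 2.31 + 0.0434 = 2.3534 eV

2.3534


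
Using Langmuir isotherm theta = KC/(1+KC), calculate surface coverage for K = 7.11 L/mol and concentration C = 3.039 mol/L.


Langmuir isotherm: theta = K*C / (1 + K*C)
K*C = 7.11 * 3.039 = 21.60729
theta = 21.60729 / (1 + 21.60729) = 21.60729 / 22.60729
theta = 0.9558

0.9558


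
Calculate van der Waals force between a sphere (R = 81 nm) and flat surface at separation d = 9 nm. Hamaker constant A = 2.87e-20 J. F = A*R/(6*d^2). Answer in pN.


Convert to SI: R = 81 nm = 8.1e-08 m, d = 9 nm = 9e-09 m
F = A * R / (6 * d^2)
F = 2.87e-20 * 8.1e-08 / (6 * (9e-09)^2)
F = 4.78333e-12 N = 4.783 pN

4.783


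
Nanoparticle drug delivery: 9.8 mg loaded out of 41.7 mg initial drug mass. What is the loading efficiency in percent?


Drug loading efficiency = (drug loaded / drug initial) * 100
DLE = 9.8 / 41.7 * 100
DLE = 0.235 * 100
DLE = 23.5%

23.5


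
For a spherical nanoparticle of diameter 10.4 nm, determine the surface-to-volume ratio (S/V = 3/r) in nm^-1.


Radius r = 10.4/2 = 5.2 nm
S/V = 3 / r = 3 / 5.2
S/V = 0.5769 nm^-1

0.5769


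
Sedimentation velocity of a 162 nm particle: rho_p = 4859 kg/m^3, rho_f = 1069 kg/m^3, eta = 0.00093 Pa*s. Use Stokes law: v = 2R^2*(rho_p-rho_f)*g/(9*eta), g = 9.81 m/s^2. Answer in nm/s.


Radius R = 162/2 nm = 8.1e-08 m
Density difference = 4859 - 1069 = 3790 kg/m^3
v = 2 * R^2 * (rho_p - rho_f) * g / (9 * eta)
v = 2 * (8.1e-08)^2 * 3790 * 9.81 / (9 * 0.00093)
v = 5.82885e-08 m/s = 58.2885 nm/s

58.2885


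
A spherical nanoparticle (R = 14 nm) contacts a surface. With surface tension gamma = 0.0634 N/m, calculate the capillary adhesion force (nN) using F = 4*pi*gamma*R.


Convert radius: R = 14 nm = 1.4e-08 m
F = 4 * pi * gamma * R
F = 4 * pi * 0.0634 * 1.4e-08
F = 1.11539e-08 N = 11.1539 nN

11.1539


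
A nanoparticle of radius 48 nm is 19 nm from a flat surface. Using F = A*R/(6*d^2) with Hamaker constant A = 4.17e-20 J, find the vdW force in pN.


Convert to SI: R = 48 nm = 4.8e-08 m, d = 19 nm = 1.9e-08 m
F = A * R / (6 * d^2)
F = 4.17e-20 * 4.8e-08 / (6 * (1.9e-08)^2)
F = 9.241e-13 N = 0.924 pN

0.924


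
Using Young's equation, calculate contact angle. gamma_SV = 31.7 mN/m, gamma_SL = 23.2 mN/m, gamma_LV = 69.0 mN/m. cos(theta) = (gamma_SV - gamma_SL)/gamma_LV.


cos(theta) = (gamma_SV - gamma_SL) / gamma_LV
cos(theta) = (31.7 - 23.2) / 69.0
cos(theta) = 0.123188
theta = arccos(0.123188) = 82.92 degrees

82.92


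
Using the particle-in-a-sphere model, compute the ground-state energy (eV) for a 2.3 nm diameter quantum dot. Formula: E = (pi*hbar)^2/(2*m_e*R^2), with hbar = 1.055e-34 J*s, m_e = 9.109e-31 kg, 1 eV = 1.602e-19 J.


Radius R = 2.3/2 = 1.15 nm = 1.15e-09 m
E = (pi * 1.055e-34)^2 / (2 * 9.109e-31 * (1.15e-09)^2)
E(J) = 4.55941e-20
E = E(J) / 1.602e-19 = 0.2846 eV

0.2846


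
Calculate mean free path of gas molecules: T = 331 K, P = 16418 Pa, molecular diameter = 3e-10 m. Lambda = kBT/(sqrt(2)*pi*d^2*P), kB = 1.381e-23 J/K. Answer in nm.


Mean free path: lambda = kB*T / (sqrt(2) * pi * d^2 * P)
lambda = 1.381e-23 * 331 / (sqrt(2) * pi * (3e-10)^2 * 16418)
lambda = 6.96296e-07 m
lambda = 696.3 nm

696.3


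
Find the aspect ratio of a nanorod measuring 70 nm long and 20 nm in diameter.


Aspect ratio AR = length / diameter
AR = 70 / 20
AR = 3.5

3.5


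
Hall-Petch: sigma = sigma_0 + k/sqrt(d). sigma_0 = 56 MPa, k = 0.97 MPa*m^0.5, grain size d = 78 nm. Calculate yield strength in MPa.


d = 78 nm = 7.8e-08 m
sqrt(d) = 0.0002792848
Hall-Petch contribution = k / sqrt(d) = 0.97 / 0.0002792848 = 3473.2 MPa
sigma = sigma_0 + k/sqrt(d) = 56 + 3473.2 = 3529.2 MPa

3529.2


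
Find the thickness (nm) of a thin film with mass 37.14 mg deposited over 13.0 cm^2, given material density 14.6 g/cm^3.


Convert: m = 37.14 mg = 3.7140e-05 kg, A = 13.0 cm^2 = 1.3000e-03 m^2, rho = 14.6 g/cm^3 = 14600 kg/m^3
t = m / (A * rho)
t = 3.7140e-05 / (1.3000e-03 * 14600)
t = 1.9568e-06 m = 1956.8 nm

1956.8


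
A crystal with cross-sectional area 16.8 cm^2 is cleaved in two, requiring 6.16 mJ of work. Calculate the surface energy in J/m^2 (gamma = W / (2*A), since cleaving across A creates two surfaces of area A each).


Convert: A = 16.8 cm^2 = 0.00168 m^2, W = 6.16 mJ = 0.00616 J
Cleaving exposes two faces of area A, so total new surface = 2*A and gamma = W / (2*A)
gamma = 0.00616 / (2 * 0.00168)
gamma = 1.833 J/m^2

1.833


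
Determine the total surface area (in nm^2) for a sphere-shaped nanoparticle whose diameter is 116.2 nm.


Radius r = 116.2/2 = 58.1 nm
Surface area SA = 4 * pi * r^2
SA = 4 * pi * (58.1)^2
SA = 42419.17 nm^2

42419.17


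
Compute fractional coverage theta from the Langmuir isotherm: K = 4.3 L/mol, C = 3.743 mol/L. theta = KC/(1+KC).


Langmuir isotherm: theta = K*C / (1 + K*C)
K*C = 4.3 * 3.743 = 16.0949
theta = 16.0949 / (1 + 16.0949) = 16.0949 / 17.0949
theta = 0.9415

0.9415


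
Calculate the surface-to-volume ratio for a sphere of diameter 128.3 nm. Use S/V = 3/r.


Radius r = 128.3/2 = 64.15 nm
S/V = 3 / r = 3 / 64.15
S/V = 0.0468 nm^-1

0.0468


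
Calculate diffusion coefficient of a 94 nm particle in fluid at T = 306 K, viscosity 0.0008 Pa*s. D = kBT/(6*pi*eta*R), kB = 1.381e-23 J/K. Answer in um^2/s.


Radius R = 94/2 = 47 nm = 4.7e-08 m
D = kB*T / (6*pi*eta*R)
D = 1.381e-23 * 306 / (6 * pi * 0.0008 * 4.7e-08)
D = 5.96247e-12 m^2/s = 5.962 um^2/s

5.962


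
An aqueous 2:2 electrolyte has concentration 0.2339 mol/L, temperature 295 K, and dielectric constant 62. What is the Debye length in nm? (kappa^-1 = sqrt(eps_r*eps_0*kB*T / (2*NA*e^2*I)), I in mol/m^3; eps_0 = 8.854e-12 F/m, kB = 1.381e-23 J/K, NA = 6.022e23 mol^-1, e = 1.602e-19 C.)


Ionic strength I = 0.2339 * 2^2 * 1000 = 935.6 mol/m^3
kappa^-1 = sqrt(62 * 8.854e-12 * 1.381e-23 * 295 / (2 * 6.022e23 * (1.602e-19)^2 * 935.6))
kappa^-1 = 0.278 nm

0.278


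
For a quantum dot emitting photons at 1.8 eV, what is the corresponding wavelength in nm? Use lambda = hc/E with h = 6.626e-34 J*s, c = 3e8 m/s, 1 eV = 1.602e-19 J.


Convert energy: E = 1.8 eV = 1.8 * 1.602e-19 = 2.8836e-19 J
lambda = h*c / E = 6.626e-34 * 3e8 / 2.8836e-19
lambda = 6.89347e-07 m = 689.3 nm

689.3


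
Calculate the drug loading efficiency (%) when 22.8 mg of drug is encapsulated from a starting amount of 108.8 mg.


Drug loading efficiency = (drug loaded / drug initial) * 100
DLE = 22.8 / 108.8 * 100
DLE = 0.2096 * 100
DLE = 20.96%

20.96


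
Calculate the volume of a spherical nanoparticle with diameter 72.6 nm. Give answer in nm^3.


Radius r = 72.6/2 = 36.3 nm
Volume V = (4/3) * pi * r^3
V = (4/3) * pi * (36.3)^3
V = 200358.83 nm^3

200358.83


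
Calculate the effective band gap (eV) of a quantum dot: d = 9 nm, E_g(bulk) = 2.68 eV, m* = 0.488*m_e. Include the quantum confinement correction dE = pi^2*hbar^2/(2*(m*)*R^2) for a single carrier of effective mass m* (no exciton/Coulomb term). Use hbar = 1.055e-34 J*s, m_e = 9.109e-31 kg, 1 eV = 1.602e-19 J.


Radius R = 9/2 nm = 4.5e-09 m
Confinement energy dE = pi^2 * hbar^2 / (2 * m_eff * m_e * R^2)
dE = pi^2 * (1.055e-34)^2 / (2 * 0.488 * 9.109e-31 * (4.5e-09)^2) J, divided by 1.602e-19 J/eV
dE = 0.0381 eV
Total band gap = E_g(bulk) + dE = 2.68 + 0.0381 = 2.7181 eV

2.7181


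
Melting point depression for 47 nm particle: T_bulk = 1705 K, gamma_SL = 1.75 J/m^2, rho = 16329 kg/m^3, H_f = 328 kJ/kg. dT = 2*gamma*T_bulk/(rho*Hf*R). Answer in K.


Radius R = 47/2 = 23.5 nm = 2.35e-08 m
Convert H_f = 328 kJ/kg = 328000 J/kg
dT = 2 * gamma_SL * T_bulk / (rho * H_f * R)
dT = 2 * 1.75 * 1705 / (16329 * 328000 * 2.35e-08)
dT = 47.4 K

47.4


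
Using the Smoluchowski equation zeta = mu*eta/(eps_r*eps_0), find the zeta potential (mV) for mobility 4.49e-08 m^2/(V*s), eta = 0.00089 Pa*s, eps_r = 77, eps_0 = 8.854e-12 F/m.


Smoluchowski equation: zeta = mu * eta / (eps_r * eps_0)
zeta = 4.49e-08 * 0.00089 / (77 * 8.854e-12)
zeta = 0.058615 V = 58.61 mV

58.61


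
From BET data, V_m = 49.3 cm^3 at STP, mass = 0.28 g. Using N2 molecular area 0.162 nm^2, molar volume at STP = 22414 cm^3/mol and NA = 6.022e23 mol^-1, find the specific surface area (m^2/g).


Number of moles in monolayer = V_m / 22414 = 49.3 / 22414 = 0.00219952
Number of molecules = moles * NA = 0.00219952 * 6.022e23
SA = molecules * sigma / mass
SA = (49.3 / 22414) * 6.022e23 * 0.162e-18 / 0.28
SA = 766.3 m^2/g

766.3


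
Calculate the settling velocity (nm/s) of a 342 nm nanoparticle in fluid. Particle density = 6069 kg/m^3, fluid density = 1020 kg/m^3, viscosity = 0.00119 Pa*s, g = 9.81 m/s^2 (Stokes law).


Radius R = 342/2 nm = 1.71e-07 m
Density difference = 6069 - 1020 = 5049 kg/m^3
v = 2 * R^2 * (rho_p - rho_f) * g / (9 * eta)
v = 2 * (1.71e-07)^2 * 5049 * 9.81 / (9 * 0.00119)
v = 2.70463e-07 m/s = 270.4625 nm/s

270.4625


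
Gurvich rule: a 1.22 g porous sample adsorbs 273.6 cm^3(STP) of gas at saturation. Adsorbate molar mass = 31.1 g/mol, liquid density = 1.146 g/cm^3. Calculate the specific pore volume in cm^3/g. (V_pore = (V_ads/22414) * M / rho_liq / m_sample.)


Moles adsorbed n = V_ads / 22414 = 273.6 / 22414 = 1.220666e-02 mol
Liquid volume V_liq = n * M / rho_liq = 1.220666e-02 * 31.1 / 1.146 = 0.33126 cm^3
Specific pore volume V_pore = V_liq / m_sample = 0.33126 / 1.22
V_pore = 0.2715 cm^3/g

0.2715


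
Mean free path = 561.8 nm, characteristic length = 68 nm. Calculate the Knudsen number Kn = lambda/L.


Knudsen number Kn = lambda / L
Kn = 561.8 / 68
Kn = 8.2618

8.2618


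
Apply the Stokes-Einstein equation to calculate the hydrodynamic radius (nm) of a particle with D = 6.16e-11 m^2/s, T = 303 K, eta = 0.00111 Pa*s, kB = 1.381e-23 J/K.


Stokes-Einstein: R = kB*T / (6*pi*eta*D)
R = 1.381e-23 * 303 / (6 * pi * 0.00111 * 6.16e-11)
R = 3.24662e-09 m = 3.25 nm

3.25


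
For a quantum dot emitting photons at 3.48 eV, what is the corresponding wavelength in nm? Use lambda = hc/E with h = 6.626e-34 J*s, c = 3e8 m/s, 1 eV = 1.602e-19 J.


Convert energy: E = 3.48 eV = 3.48 * 1.602e-19 = 5.57496e-19 J
lambda = h*c / E = 6.626e-34 * 3e8 / 5.57496e-19
lambda = 3.56559e-07 m = 356.6 nm

356.6


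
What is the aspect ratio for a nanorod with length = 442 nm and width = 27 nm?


Aspect ratio AR = length / diameter
AR = 442 / 27
AR = 16.37

16.37


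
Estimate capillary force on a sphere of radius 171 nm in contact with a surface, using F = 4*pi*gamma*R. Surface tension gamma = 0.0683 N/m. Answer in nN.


Convert radius: R = 171 nm = 1.71e-07 m
F = 4 * pi * gamma * R
F = 4 * pi * 0.0683 * 1.71e-07
F = 1.46766e-07 N = 146.7664 nN

146.7664


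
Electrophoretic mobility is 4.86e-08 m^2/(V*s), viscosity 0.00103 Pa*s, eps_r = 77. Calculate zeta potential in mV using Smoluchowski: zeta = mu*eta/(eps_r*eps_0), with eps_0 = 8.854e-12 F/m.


Smoluchowski equation: zeta = mu * eta / (eps_r * eps_0)
zeta = 4.86e-08 * 0.00103 / (77 * 8.854e-12)
zeta = 0.073425 V = 73.42 mV

73.42


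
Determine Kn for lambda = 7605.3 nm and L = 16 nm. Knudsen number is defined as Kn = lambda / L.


Knudsen number Kn = lambda / L
Kn = 7605.3 / 16
Kn = 475.3313

475.3313


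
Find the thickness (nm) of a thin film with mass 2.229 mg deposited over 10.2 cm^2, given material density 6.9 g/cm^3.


Convert: m = 2.229 mg = 2.2290e-06 kg, A = 10.2 cm^2 = 1.0200e-03 m^2, rho = 6.9 g/cm^3 = 6900 kg/m^3
t = m / (A * rho)
t = 2.2290e-06 / (1.0200e-03 * 6900)
t = 3.1671e-07 m = 316.7 nm

316.7


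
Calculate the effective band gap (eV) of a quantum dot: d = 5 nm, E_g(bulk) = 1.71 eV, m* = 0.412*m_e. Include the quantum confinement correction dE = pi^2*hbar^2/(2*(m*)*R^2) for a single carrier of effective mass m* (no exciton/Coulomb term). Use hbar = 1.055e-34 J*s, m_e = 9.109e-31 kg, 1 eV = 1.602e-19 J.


Radius R = 5/2 nm = 2.5e-09 m
Confinement energy dE = pi^2 * hbar^2 / (2 * m_eff * m_e * R^2)
dE = pi^2 * (1.055e-34)^2 / (2 * 0.412 * 9.109e-31 * (2.5e-09)^2) J, divided by 1.602e-19 J/eV
dE = 0.1462 eV
Total band gap = E_g(bulk) + dE = 1.71 + 0.1462 = 1.8562 eV

1.8562


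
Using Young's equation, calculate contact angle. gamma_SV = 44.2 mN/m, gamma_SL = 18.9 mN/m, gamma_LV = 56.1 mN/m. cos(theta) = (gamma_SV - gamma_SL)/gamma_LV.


cos(theta) = (gamma_SV - gamma_SL) / gamma_LV
cos(theta) = (44.2 - 18.9) / 56.1
cos(theta) = 0.45098
theta = arccos(0.45098) = 63.19 degrees

63.19


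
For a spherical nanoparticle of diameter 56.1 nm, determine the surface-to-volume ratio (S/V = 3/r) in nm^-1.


Radius r = 56.1/2 = 28.05 nm
S/V = 3 / r = 3 / 28.05
S/V = 0.107 nm^-1

0.107


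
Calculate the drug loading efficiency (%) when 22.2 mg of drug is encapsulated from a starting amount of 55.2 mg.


Drug loading efficiency = (drug loaded / drug initial) * 100
DLE = 22.2 / 55.2 * 100
DLE = 0.4022 * 100
DLE = 40.22%

40.22


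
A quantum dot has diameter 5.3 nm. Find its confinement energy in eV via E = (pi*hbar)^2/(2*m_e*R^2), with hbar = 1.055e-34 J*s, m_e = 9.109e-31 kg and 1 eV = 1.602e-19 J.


Radius R = 5.3/2 = 2.65 nm = 2.65e-09 m
E = (pi * 1.055e-34)^2 / (2 * 9.109e-31 * (2.65e-09)^2)
E(J) = 8.58642e-21
E = E(J) / 1.602e-19 = 0.0536 eV

0.0536


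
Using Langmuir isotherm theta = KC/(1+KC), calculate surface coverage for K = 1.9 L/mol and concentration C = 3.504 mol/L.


Langmuir isotherm: theta = K*C / (1 + K*C)
K*C = 1.9 * 3.504 = 6.6576
theta = 6.6576 / (1 + 6.6576) = 6.6576 / 7.6576
theta = 0.8694

0.8694


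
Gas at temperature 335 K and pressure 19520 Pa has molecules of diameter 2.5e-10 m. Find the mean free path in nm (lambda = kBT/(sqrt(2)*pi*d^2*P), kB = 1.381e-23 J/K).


Mean free path: lambda = kB*T / (sqrt(2) * pi * d^2 * P)
lambda = 1.381e-23 * 335 / (sqrt(2) * pi * (2.5e-10)^2 * 19520)
lambda = 8.5352e-07 m
lambda = 853.52 nm

853.52


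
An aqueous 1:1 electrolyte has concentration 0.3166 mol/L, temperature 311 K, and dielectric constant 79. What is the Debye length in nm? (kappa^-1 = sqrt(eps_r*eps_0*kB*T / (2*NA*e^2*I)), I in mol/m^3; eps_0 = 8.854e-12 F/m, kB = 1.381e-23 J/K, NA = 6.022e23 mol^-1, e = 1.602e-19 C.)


Ionic strength I = 0.3166 * 1^2 * 1000 = 316.6 mol/m^3
kappa^-1 = sqrt(79 * 8.854e-12 * 1.381e-23 * 311 / (2 * 6.022e23 * (1.602e-19)^2 * 316.6))
kappa^-1 = 0.554 nm

0.554


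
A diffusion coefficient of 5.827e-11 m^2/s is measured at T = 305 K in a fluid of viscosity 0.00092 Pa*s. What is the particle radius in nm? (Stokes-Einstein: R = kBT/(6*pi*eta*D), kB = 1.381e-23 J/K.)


Stokes-Einstein: R = kB*T / (6*pi*eta*D)
R = 1.381e-23 * 305 / (6 * pi * 0.00092 * 5.827e-11)
R = 4.16831e-09 m = 4.17 nm

4.17


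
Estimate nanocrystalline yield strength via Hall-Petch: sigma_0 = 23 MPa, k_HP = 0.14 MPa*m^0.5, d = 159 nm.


d = 159 nm = 1.59e-07 m
sqrt(d) = 0.000398748
Hall-Petch contribution = k / sqrt(d) = 0.14 / 0.000398748 = 351.1 MPa
sigma = sigma_0 + k/sqrt(d) = 23 + 351.1 = 374.1 MPa

374.1


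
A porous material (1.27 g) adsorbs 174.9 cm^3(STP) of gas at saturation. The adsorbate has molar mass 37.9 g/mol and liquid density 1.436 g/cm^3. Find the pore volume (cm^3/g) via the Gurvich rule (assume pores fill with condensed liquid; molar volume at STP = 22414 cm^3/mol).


Moles adsorbed n = V_ads / 22414 = 174.9 / 22414 = 7.803159e-03 mol
Liquid volume V_liq = n * M / rho_liq = 7.803159e-03 * 37.9 / 1.436 = 0.20595 cm^3
Specific pore volume V_pore = V_liq / m_sample = 0.20595 / 1.27
V_pore = 0.1622 cm^3/g

0.1622


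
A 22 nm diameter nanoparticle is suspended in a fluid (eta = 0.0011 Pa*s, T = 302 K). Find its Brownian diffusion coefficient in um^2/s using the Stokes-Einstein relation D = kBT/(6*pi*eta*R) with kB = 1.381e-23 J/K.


Radius R = 22/2 = 11 nm = 1.1e-08 m
D = kB*T / (6*pi*eta*R)
D = 1.381e-23 * 302 / (6 * pi * 0.0011 * 1.1e-08)
D = 1.82858e-11 m^2/s = 18.286 um^2/s

18.286


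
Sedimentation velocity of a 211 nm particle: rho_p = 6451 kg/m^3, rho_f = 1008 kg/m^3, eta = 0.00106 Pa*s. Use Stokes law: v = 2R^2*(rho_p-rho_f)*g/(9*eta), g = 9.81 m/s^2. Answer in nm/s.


Radius R = 211/2 nm = 1.055e-07 m
Density difference = 6451 - 1008 = 5443 kg/m^3
v = 2 * R^2 * (rho_p - rho_f) * g / (9 * eta)
v = 2 * (1.055e-07)^2 * 5443 * 9.81 / (9 * 0.00106)
v = 1.24593e-07 m/s = 124.5931 nm/s

124.5931


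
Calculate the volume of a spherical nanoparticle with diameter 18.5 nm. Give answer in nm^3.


Radius r = 18.5/2 = 9.25 nm
Volume V = (4/3) * pi * r^3
V = (4/3) * pi * (9.25)^3
V = 3315.23 nm^3

3315.23


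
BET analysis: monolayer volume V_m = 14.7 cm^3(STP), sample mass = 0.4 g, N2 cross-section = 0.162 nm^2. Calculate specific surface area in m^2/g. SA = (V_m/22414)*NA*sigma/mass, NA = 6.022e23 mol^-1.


Number of moles in monolayer = V_m / 22414 = 14.7 / 22414 = 0.00065584
Number of molecules = moles * NA = 0.00065584 * 6.022e23
SA = molecules * sigma / mass
SA = (14.7 / 22414) * 6.022e23 * 0.162e-18 / 0.4
SA = 160.0 m^2/g

160.0


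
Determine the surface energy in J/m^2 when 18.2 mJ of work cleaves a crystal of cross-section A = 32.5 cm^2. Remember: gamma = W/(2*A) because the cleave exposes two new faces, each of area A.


Convert: A = 32.5 cm^2 = 0.00325 m^2, W = 18.2 mJ = 0.0182 J
Cleaving exposes two faces of area A, so total new surface = 2*A and gamma = W / (2*A)
gamma = 0.0182 / (2 * 0.00325)
gamma = 2.8 J/m^2

2.8


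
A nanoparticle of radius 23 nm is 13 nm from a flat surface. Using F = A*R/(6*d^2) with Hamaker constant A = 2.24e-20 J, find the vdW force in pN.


Convert to SI: R = 23 nm = 2.3e-08 m, d = 13 nm = 1.3e-08 m
F = A * R / (6 * d^2)
F = 2.24e-20 * 2.3e-08 / (6 * (1.3e-08)^2)
F = 5.08087e-13 N = 0.508 pN

0.508


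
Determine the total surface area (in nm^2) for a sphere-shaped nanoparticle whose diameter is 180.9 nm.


Radius r = 180.9/2 = 90.45 nm
Surface area SA = 4 * pi * r^2
SA = 4 * pi * (90.45)^2
SA = 102808.02 nm^2

102808.02


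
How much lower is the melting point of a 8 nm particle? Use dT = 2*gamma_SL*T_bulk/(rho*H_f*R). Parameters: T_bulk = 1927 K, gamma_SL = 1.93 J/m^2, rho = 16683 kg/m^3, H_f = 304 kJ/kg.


Radius R = 8/2 = 4 nm = 4e-09 m
Convert H_f = 304 kJ/kg = 304000 J/kg
dT = 2 * gamma_SL * T_bulk / (rho * H_f * R)
dT = 2 * 1.93 * 1927 / (16683 * 304000 * 4e-09)
dT = 366.7 K

366.7


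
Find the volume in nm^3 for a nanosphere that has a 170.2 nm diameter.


Radius r = 170.2/2 = 85.1 nm
Volume V = (4/3) * pi * r^3
V = (4/3) * pi * (85.1)^3
V = 2581530.67 nm^3

2581530.67


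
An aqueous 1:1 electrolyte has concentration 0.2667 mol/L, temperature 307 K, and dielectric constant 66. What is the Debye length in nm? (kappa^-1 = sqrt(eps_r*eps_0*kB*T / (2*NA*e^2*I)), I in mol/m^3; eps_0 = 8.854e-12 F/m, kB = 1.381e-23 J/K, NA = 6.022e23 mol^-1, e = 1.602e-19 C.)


Ionic strength I = 0.2667 * 1^2 * 1000 = 266.7 mol/m^3
kappa^-1 = sqrt(66 * 8.854e-12 * 1.381e-23 * 307 / (2 * 6.022e23 * (1.602e-19)^2 * 266.7))
kappa^-1 = 0.548 nm

0.548


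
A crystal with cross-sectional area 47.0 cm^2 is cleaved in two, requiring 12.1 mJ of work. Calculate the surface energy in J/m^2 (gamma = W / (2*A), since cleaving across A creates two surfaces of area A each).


Convert: A = 47.0 cm^2 = 0.0047 m^2, W = 12.1 mJ = 0.0121 J
Cleaving exposes two faces of area A, so total new surface = 2*A and gamma = W / (2*A)
gamma = 0.0121 / (2 * 0.0047)
gamma = 1.287 J/m^2

1.287


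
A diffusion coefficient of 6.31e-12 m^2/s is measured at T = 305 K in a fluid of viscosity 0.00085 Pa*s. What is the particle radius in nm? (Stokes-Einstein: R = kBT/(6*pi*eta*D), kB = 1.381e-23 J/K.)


Stokes-Einstein: R = kB*T / (6*pi*eta*D)
R = 1.381e-23 * 305 / (6 * pi * 0.00085 * 6.31e-12)
R = 4.16624e-08 m = 41.66 nm

41.66


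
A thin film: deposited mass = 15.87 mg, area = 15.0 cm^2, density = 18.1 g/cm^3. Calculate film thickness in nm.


Convert: m = 15.87 mg = 1.5870e-05 kg, A = 15.0 cm^2 = 1.5000e-03 m^2, rho = 18.1 g/cm^3 = 18100 kg/m^3
t = m / (A * rho)
t = 1.5870e-05 / (1.5000e-03 * 18100)
t = 5.8453e-07 m = 584.5 nm

584.5


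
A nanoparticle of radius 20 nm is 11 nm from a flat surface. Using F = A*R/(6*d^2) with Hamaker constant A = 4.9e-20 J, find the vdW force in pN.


Convert to SI: R = 20 nm = 2e-08 m, d = 11 nm = 1.1e-08 m
F = A * R / (6 * d^2)
F = 4.9e-20 * 2e-08 / (6 * (1.1e-08)^2)
F = 1.34986e-12 N = 1.35 pN

1.35


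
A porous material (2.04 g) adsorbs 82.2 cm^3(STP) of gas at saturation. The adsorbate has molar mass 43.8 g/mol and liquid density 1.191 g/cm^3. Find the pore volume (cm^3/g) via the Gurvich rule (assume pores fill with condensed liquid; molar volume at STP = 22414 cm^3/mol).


Moles adsorbed n = V_ads / 22414 = 82.2 / 22414 = 3.667351e-03 mol
Liquid volume V_liq = n * M / rho_liq = 3.667351e-03 * 43.8 / 1.191 = 0.13487 cm^3
Specific pore volume V_pore = V_liq / m_sample = 0.13487 / 2.04
V_pore = 0.0661 cm^3/g

0.0661


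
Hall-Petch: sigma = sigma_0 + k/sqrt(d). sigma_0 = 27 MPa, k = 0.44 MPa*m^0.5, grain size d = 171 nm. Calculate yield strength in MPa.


d = 171 nm = 1.71e-07 m
sqrt(d) = 0.0004135215
Hall-Petch contribution = k / sqrt(d) = 0.44 / 0.0004135215 = 1064.0 MPa
sigma = sigma_0 + k/sqrt(d) = 27 + 1064.0 = 1091.0 MPa

1091.0


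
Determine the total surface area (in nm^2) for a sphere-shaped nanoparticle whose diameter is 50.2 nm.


Radius r = 50.2/2 = 25.1 nm
Surface area SA = 4 * pi * r^2
SA = 4 * pi * (25.1)^2
SA = 7916.94 nm^2

7916.94


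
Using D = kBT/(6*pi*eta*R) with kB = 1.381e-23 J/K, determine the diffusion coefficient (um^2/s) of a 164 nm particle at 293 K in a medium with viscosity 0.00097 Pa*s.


Radius R = 164/2 = 82 nm = 8.2e-08 m
D = kB*T / (6*pi*eta*R)
D = 1.381e-23 * 293 / (6 * pi * 0.00097 * 8.2e-08)
D = 2.69882e-12 m^2/s = 2.699 um^2/s

2.699


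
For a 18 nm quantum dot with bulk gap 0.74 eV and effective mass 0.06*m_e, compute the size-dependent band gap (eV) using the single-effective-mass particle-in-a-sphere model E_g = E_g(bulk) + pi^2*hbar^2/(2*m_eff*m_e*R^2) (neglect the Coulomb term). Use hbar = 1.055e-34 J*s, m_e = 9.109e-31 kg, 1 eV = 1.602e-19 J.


Radius R = 18/2 nm = 9e-09 m
Confinement energy dE = pi^2 * hbar^2 / (2 * m_eff * m_e * R^2)
dE = pi^2 * (1.055e-34)^2 / (2 * 0.06 * 9.109e-31 * (9e-09)^2) J, divided by 1.602e-19 J/eV
dE = 0.0774 eV
Total band gap = E_g(bulk) + dE = 0.74 + 0.0774 = 0.8174 eV

0.8174
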